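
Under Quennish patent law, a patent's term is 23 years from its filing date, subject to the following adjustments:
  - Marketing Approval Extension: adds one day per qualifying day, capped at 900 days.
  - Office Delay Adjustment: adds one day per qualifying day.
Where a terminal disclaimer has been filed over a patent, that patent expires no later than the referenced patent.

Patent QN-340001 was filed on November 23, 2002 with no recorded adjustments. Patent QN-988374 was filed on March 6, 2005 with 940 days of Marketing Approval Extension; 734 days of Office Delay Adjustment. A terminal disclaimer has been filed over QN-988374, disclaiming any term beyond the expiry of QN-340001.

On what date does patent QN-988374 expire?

Natural term of QN-988374:
  Base: filing + 23 years → 6 March 2028.
  Marketing Approval Extension: 940 days claimed exceeds the 900-day cap, so +900 days → 23 August 2030.
  Office Delay Adjustment: +734 days → 26 August 2032.
Expiry of referenced patent QN-340001:
  Base: filing + 23 years → 23 November 2025.
Terminal disclaimer: QN-988374 expires on the earlier of 26 August 2032 and 23 November 2025.

November 23, 2025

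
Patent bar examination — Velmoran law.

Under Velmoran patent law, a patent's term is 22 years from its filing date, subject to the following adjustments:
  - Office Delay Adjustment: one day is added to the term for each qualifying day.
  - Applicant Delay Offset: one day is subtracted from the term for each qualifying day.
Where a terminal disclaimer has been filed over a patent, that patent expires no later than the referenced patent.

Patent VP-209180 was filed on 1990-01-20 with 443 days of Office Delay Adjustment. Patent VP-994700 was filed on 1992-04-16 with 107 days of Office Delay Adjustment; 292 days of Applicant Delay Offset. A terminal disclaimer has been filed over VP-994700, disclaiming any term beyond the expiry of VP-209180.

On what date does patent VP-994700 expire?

Natural term of VP-994700:
  Base: filing + 22 years → 16 April 2014.
  Office Delay Adjustment: +107 days → 1 August 2014.
  Applicant Delay Offset: −292 days → 13 October 2013.
Expiry of referenced patent VP-209180:
  Base: filing + 22 years → 20 January 2012.
  Office Delay Adjustment: +443 days → 7 April 2013.
Terminal disclaimer: VP-994700 expires on the earlier of 13 October 2013 and 7 April 2013.

2013-04-07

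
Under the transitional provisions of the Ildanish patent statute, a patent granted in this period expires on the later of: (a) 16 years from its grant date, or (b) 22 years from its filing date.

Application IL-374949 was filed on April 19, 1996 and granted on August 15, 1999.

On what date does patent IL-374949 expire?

2018-04-19

(a) grant + 16 years → 15 August 2015.
(b) filing + 22 years → 19 April 2018.
Later of the two: 19 April 2018.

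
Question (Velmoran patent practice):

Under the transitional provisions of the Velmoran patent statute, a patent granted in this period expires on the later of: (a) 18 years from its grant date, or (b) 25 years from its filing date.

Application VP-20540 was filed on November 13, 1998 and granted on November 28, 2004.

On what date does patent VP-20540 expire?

2023-11-13

(a) grant + 18 years → 28 November 2022.
(b) filing + 25 years → 13 November 2023.
Later of the two: 13 November 2023.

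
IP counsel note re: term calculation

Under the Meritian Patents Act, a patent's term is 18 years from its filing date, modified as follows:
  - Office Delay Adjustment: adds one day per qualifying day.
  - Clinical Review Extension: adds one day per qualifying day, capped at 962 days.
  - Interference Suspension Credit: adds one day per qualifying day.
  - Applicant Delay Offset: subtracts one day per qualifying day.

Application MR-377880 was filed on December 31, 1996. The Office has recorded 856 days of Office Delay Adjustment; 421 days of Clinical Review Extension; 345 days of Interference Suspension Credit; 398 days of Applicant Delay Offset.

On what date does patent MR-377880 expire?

2018-05-08

Base term: filing date + 18 years → 31 December 2014.
Office Delay Adjustment: +856 days → 5 May 2017.
Clinical Review Extension: 421 days (within the 962-day cap) → +421 days → 30 June 2018.
Interference Suspension Credit: +345 days → 10 June 2019.
Applicant Delay Offset: −398 days → 8 May 2018.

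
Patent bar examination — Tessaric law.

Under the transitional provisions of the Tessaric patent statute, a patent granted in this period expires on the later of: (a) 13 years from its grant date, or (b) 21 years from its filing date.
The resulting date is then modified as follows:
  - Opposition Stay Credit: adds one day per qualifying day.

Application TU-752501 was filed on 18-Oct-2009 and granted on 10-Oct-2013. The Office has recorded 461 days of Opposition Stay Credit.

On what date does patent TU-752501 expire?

2032-01-22

(a) grant + 13 years → 10 October 2026.
(b) filing + 21 years → 18 October 2030.
Later of the two: 18 October 2030.
Opposition Stay Credit: +461 days → 22 January 2032.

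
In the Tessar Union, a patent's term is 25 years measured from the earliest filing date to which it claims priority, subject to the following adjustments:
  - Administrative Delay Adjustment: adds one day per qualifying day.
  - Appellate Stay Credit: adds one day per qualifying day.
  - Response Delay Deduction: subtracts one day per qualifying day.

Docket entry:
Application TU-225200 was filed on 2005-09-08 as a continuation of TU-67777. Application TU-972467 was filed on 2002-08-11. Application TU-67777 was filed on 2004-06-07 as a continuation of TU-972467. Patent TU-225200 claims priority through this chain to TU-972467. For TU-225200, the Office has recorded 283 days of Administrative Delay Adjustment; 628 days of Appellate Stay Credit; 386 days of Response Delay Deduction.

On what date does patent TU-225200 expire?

Earliest priority filing: 11 August 2002.
Base term: 11 August 2002 + 25 years → 11 August 2027.
Administrative Delay Adjustment: +283 days → 20 May 2028.
Appellate Stay Credit: +628 days → 7 February 2030.
Response Delay Deduction: −386 days → 17 January 2029.

January 17, 2029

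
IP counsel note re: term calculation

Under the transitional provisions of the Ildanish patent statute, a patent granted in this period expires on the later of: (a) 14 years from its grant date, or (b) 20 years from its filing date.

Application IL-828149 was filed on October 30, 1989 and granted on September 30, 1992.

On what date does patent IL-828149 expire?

October 30, 2009

(a) grant + 14 years → 30 September 2006.
(b) filing + 20 years → 30 October 2009.
Later of the two: 30 October 2009.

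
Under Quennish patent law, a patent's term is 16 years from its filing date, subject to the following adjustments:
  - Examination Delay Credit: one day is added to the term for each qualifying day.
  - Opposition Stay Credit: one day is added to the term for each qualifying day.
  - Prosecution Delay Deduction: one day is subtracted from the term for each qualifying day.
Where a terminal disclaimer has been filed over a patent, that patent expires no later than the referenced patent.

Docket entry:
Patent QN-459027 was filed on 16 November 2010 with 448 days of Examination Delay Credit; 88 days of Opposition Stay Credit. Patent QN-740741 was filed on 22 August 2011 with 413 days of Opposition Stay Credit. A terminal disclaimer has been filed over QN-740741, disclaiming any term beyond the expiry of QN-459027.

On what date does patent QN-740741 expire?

2028-05-05

Natural term of QN-740741:
  Base: filing + 16 years → 22 August 2027.
  Opposition Stay Credit: +413 days → 8 October 2028.
Expiry of referenced patent QN-459027:
  Base: filing + 16 years → 16 November 2026.
  Examination Delay Credit: +448 days → 7 February 2028.
  Opposition Stay Credit: +88 days → 5 May 2028.
Terminal disclaimer: QN-740741 expires on the earlier of 8 October 2028 and 5 May 2028.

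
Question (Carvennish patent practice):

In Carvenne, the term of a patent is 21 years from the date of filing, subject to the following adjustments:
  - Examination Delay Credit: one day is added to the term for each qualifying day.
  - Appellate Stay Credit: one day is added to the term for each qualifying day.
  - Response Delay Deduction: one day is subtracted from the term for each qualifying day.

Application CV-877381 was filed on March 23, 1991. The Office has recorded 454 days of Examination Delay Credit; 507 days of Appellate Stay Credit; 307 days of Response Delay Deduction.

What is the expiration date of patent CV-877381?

2014-01-06

Base term: filing date + 21 years → 23 March 2012.
Examination Delay Credit: +454 days → 20 June 2013.
Appellate Stay Credit: +507 days → 9 November 2014.
Response Delay Deduction: −307 days → 6 January 2014.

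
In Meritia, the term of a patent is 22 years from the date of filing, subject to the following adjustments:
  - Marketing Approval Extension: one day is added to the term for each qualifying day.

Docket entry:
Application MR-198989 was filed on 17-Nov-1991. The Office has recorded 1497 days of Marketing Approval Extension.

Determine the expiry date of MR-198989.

December 23, 2017

Base term: filing date + 22 years → 17 November 2013.
Marketing Approval Extension: +1497 days → 23 December 2017.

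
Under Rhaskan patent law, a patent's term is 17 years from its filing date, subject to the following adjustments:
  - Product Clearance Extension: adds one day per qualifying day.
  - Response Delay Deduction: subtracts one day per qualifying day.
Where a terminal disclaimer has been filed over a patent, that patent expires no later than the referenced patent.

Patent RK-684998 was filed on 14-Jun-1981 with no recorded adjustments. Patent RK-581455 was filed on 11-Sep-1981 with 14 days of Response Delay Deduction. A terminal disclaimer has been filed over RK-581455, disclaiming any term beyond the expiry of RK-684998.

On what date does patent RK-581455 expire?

Natural term of RK-581455:
  Base: filing + 17 years → 11 September 1998.
  Response Delay Deduction: −14 days → 28 August 1998.
Expiry of referenced patent RK-684998:
  Base: filing + 17 years → 14 June 1998.
Terminal disclaimer: RK-581455 expires on the earlier of 28 August 1998 and 14 June 1998.

June 14, 1998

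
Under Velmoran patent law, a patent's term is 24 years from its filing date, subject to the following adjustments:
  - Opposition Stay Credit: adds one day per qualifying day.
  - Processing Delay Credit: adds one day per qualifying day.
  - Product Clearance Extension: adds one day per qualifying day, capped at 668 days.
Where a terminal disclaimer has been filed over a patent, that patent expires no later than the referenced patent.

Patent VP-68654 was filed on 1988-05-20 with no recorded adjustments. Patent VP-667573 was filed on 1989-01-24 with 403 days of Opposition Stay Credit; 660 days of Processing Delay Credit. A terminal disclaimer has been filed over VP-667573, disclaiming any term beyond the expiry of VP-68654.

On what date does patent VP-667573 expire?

Natural term of VP-667573:
  Base: filing + 24 years → 24 January 2013.
  Opposition Stay Credit: +403 days → 3 March 2014.
  Processing Delay Credit: +660 days → 23 December 2015.
Expiry of referenced patent VP-68654:
  Base: filing + 24 years → 20 May 2012.
Terminal disclaimer: VP-667573 expires on the earlier of 23 December 2015 and 20 May 2012.

May 20, 2012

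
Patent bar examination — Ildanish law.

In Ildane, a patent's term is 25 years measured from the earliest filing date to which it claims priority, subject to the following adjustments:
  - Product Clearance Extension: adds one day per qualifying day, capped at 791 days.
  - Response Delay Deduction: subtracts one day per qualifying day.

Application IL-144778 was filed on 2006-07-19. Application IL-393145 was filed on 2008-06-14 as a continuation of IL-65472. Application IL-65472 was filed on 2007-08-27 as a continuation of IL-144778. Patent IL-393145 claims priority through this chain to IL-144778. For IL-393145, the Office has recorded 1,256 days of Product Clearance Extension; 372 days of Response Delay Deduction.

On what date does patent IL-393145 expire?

September 10, 2032

Earliest priority filing: 19 July 2006.
Base term: 19 July 2006 + 25 years → 19 July 2031.
Product Clearance Extension: 1256 days claimed exceeds the 791-day cap, so +791 days → 17 September 2033.
Response Delay Deduction: −372 days → 10 September 2032.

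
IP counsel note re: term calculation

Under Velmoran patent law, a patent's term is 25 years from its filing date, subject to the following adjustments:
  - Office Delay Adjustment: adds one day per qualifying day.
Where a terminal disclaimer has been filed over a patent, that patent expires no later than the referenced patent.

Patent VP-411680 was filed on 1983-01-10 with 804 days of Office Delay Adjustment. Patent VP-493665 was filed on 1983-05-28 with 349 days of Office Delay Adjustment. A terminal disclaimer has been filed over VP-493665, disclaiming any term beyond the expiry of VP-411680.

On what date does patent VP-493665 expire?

May 12, 2009

Natural term of VP-493665:
  Base: filing + 25 years → 28 May 2008.
  Office Delay Adjustment: +349 days → 12 May 2009.
Expiry of referenced patent VP-411680:
  Base: filing + 25 years → 10 January 2008.
  Office Delay Adjustment: +804 days → 24 March 2010.
Terminal disclaimer: VP-493665 expires on the earlier of 12 May 2009 and 24 March 2010.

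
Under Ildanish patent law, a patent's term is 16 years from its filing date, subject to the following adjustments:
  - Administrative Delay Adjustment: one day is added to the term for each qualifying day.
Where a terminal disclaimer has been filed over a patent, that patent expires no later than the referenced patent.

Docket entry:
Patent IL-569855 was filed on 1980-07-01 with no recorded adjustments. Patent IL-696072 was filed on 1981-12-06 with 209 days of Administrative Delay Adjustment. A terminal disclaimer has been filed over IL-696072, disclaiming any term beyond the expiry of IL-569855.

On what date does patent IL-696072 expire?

Natural term of IL-696072:
  Base: filing + 16 years → 6 December 1997.
  Administrative Delay Adjustment: +209 days → 3 July 1998.
Expiry of referenced patent IL-569855:
  Base: filing + 16 years → 1 July 1996.
Terminal disclaimer: IL-696072 expires on the earlier of 3 July 1998 and 1 July 1996.

1996-07-01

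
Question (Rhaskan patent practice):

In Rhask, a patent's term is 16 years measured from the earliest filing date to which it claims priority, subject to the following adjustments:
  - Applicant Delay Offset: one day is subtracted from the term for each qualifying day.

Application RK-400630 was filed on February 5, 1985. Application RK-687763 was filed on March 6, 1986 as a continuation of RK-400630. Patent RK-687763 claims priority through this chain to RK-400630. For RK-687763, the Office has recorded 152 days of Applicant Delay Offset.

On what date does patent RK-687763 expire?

September 6, 2000

Earliest priority filing: 5 February 1985.
Base term: 5 February 1985 + 16 years → 5 February 2001.
Applicant Delay Offset: −152 days → 6 September 2000.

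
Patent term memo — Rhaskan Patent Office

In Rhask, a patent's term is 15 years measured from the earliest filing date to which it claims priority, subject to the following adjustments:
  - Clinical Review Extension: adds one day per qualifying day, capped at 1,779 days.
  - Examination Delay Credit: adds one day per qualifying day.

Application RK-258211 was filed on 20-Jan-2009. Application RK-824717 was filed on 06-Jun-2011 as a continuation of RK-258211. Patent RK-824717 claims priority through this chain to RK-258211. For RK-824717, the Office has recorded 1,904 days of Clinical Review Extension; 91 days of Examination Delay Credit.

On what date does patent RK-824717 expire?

March 4, 2029

Earliest priority filing: 20 January 2009.
Base term: 20 January 2009 + 15 years → 20 January 2024.
Clinical Review Extension: 1904 days claimed exceeds the 1779-day cap, so +1779 days → 3 December 2028.
Examination Delay Credit: +91 days → 4 March 2029.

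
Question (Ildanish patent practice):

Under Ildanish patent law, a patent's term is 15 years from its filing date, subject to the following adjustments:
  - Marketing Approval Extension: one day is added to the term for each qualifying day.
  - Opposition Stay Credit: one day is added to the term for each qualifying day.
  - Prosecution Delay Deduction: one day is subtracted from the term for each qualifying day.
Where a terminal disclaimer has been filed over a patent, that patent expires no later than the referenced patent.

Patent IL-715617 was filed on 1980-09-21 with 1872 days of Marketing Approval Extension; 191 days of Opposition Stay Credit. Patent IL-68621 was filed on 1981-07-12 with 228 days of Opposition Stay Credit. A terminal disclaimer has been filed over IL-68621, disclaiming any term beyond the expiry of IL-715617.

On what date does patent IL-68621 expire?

February 25, 1997

Natural term of IL-68621:
  Base: filing + 15 years → 12 July 1996.
  Opposition Stay Credit: +228 days → 25 February 1997.
Expiry of referenced patent IL-715617:
  Base: filing + 15 years → 21 September 1995.
  Marketing Approval Extension: +1872 days → 5 November 2000.
  Opposition Stay Credit: +191 days → 15 May 2001.
Terminal disclaimer: IL-68621 expires on the earlier of 25 February 1997 and 15 May 2001.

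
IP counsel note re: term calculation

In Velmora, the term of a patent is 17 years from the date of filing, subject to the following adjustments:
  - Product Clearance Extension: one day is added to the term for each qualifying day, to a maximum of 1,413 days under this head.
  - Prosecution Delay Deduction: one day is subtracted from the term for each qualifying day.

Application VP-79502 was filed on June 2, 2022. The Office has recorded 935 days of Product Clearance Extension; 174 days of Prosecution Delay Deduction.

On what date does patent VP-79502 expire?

Base term: filing date + 17 years → 2 June 2039.
Product Clearance Extension: 935 days (within the 1413-day cap) → +935 days → 23 December 2041.
Prosecution Delay Deduction: −174 days → 2 July 2041.

2041-07-02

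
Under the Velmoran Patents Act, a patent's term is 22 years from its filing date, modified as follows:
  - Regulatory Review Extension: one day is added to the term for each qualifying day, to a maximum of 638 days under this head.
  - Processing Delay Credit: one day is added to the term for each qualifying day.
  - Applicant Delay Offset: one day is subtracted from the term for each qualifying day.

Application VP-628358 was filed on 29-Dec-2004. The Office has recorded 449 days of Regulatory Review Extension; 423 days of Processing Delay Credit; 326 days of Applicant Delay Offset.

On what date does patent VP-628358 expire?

Base term: filing date + 22 years → 29 December 2026.
Regulatory Review Extension: 449 days (within the 638-day cap) → +449 days → 22 March 2028.
Processing Delay Credit: +423 days → 19 May 2029.
Applicant Delay Offset: −326 days → 27 June 2028.

2028-06-27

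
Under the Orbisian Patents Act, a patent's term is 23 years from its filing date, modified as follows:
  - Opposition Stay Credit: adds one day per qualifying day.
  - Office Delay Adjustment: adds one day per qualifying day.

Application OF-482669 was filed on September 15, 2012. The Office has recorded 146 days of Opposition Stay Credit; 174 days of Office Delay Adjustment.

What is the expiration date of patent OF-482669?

2036-07-31

Base term: filing date + 23 years → 15 September 2035.
Opposition Stay Credit: +146 days → 8 February 2036.
Office Delay Adjustment: +174 days → 31 July 2036.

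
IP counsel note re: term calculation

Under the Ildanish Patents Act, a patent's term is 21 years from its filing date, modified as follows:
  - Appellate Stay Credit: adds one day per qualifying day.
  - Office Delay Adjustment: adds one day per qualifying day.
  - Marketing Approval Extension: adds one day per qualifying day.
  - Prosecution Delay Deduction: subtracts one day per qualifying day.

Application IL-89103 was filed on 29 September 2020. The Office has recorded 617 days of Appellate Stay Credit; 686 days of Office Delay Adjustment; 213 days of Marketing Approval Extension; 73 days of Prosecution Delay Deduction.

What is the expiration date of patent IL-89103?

Base term: filing date + 21 years → 29 September 2041.
Appellate Stay Credit: +617 days → 8 June 2043.
Office Delay Adjustment: +686 days → 24 April 2045.
Marketing Approval Extension: +213 days → 23 November 2045.
Prosecution Delay Deduction: −73 days → 11 September 2045.

2045-09-11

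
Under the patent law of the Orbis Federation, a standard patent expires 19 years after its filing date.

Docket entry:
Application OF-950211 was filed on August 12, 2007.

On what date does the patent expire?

August 12, 2026

Filing date + 19 years → 12 August 2026.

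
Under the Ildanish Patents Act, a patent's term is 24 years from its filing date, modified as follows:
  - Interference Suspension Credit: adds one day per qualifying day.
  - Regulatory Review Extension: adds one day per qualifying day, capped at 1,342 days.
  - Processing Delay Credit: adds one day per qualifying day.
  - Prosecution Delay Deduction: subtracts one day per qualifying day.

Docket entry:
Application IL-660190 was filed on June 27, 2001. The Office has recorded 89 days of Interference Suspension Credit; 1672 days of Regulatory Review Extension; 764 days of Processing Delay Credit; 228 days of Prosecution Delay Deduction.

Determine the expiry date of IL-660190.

Base term: filing date + 24 years → 27 June 2025.
Interference Suspension Credit: +89 days → 24 September 2025.
Regulatory Review Extension: 1672 days claimed exceeds the 1342-day cap, so +1342 days → 28 May 2029.
Processing Delay Credit: +764 days → 1 July 2031.
Prosecution Delay Deduction: −228 days → 15 November 2030.

2030-11-15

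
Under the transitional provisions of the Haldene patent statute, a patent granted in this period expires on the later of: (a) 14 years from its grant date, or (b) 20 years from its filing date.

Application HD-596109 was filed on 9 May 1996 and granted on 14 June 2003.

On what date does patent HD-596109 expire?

2017-06-14

(a) grant + 14 years → 14 June 2017.
(b) filing + 20 years → 9 May 2016.
Later of the two: 14 June 2017.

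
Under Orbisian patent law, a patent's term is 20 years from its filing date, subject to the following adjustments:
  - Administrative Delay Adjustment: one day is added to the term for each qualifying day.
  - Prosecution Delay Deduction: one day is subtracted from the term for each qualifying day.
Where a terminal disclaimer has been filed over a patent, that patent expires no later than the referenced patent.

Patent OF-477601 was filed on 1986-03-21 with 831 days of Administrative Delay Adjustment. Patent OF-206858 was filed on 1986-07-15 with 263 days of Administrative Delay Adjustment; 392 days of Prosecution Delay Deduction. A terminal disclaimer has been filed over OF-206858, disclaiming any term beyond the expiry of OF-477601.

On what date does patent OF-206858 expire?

Natural term of OF-206858:
  Base: filing + 20 years → 15 July 2006.
  Administrative Delay Adjustment: +263 days → 4 April 2007.
  Prosecution Delay Deduction: −392 days → 8 March 2006.
Expiry of referenced patent OF-477601:
  Base: filing + 20 years → 21 March 2006.
  Administrative Delay Adjustment: +831 days → 29 June 2008.
Terminal disclaimer: OF-206858 expires on the earlier of 8 March 2006 and 29 June 2008.

March 8, 2006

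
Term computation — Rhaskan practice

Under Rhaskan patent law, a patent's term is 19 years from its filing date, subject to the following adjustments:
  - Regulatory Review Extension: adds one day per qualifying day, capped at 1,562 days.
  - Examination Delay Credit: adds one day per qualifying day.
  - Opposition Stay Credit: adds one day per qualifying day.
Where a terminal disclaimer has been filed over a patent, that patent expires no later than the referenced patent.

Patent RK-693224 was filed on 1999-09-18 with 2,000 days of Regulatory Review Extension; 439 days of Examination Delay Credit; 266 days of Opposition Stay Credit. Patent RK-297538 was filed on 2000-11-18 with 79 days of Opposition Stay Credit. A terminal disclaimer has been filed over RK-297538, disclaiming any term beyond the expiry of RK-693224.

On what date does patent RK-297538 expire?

Natural term of RK-297538:
  Base: filing + 19 years → 18 November 2019.
  Opposition Stay Credit: +79 days → 5 February 2020.
Expiry of referenced patent RK-693224:
  Base: filing + 19 years → 18 September 2018.
  Regulatory Review Extension: 2000 days claimed exceeds the 1562-day cap, so +1562 days → 28 December 2022.
  Examination Delay Credit: +439 days → 11 March 2024.
  Opposition Stay Credit: +266 days → 2 December 2024.
Terminal disclaimer: RK-297538 expires on the earlier of 5 February 2020 and 2 December 2024.

February 5, 2020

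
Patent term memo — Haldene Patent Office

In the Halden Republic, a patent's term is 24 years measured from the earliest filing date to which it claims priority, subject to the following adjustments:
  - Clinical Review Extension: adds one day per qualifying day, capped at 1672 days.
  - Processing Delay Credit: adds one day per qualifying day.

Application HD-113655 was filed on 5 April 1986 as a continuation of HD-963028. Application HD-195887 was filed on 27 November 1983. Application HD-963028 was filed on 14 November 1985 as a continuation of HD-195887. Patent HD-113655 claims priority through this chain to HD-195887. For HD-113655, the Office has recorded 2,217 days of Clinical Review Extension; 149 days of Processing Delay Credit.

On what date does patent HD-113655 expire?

Earliest priority filing: 27 November 1983.
Base term: 27 November 1983 + 24 years → 27 November 2007.
Clinical Review Extension: 2217 days claimed exceeds the 1672-day cap, so +1672 days → 25 June 2012.
Processing Delay Credit: +149 days → 21 November 2012.

November 21, 2012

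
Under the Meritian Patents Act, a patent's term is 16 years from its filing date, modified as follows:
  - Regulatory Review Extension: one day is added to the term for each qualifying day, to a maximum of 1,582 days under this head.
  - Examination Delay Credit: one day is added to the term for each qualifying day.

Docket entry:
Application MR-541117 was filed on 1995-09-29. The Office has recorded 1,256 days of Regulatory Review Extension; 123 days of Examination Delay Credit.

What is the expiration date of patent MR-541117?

2015-07-09

Base term: filing date + 16 years → 29 September 2011.
Regulatory Review Extension: 1256 days (within the 1582-day cap) → +1256 days → 8 March 2015.
Examination Delay Credit: +123 days → 9 July 2015.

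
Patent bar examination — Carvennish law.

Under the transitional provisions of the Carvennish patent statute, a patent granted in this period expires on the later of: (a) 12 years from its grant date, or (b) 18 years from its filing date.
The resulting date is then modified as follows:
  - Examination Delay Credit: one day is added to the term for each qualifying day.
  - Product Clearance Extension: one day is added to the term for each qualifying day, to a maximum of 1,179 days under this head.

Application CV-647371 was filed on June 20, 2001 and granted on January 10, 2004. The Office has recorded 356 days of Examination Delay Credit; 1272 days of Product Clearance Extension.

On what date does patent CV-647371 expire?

September 2, 2023

(a) grant + 12 years → 10 January 2016.
(b) filing + 18 years → 20 June 2019.
Later of the two: 20 June 2019.
Examination Delay Credit: +356 days → 10 June 2020.
Product Clearance Extension: 1272 days claimed exceeds the 1179-day cap, so +1179 days → 2 September 2023.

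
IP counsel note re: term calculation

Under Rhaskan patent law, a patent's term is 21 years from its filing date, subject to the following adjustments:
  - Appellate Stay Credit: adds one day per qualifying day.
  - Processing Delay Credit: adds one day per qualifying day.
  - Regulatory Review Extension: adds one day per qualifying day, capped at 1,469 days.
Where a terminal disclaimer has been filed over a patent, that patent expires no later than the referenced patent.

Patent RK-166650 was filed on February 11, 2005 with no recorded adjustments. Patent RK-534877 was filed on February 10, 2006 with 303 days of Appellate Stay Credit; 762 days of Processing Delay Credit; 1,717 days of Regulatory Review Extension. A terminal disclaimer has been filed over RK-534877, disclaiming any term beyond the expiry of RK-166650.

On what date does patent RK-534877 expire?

February 11, 2026

Natural term of RK-534877:
  Base: filing + 21 years → 10 February 2027.
  Appellate Stay Credit: +303 days → 10 December 2027.
  Processing Delay Credit: +762 days → 10 January 2030.
  Regulatory Review Extension: 1717 days claimed exceeds the 1469-day cap, so +1469 days → 18 January 2034.
Expiry of referenced patent RK-166650:
  Base: filing + 21 years → 11 February 2026.
Terminal disclaimer: RK-534877 expires on the earlier of 18 January 2034 and 11 February 2026.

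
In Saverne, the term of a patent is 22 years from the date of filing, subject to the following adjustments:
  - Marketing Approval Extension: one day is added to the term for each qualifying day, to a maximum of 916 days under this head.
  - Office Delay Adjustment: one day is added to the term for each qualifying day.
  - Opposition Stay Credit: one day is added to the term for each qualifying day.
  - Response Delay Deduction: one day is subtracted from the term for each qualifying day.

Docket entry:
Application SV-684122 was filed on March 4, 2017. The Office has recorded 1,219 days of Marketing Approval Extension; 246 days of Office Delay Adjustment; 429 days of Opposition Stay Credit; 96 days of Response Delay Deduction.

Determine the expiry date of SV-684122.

April 7, 2043

Base term: filing date + 22 years → 4 March 2039.
Marketing Approval Extension: 1219 days claimed exceeds the 916-day cap, so +916 days → 5 September 2041.
Office Delay Adjustment: +246 days → 9 May 2042.
Opposition Stay Credit: +429 days → 12 July 2043.
Response Delay Deduction: −96 days → 7 April 2043.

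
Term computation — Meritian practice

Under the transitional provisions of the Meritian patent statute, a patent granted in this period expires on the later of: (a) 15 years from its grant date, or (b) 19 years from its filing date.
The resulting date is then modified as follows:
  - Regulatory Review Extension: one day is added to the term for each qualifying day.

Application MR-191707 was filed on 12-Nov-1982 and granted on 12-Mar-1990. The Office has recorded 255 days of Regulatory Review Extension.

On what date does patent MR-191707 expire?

November 22, 2005

(a) grant + 15 years → 12 March 2005.
(b) filing + 19 years → 12 November 2001.
Later of the two: 12 March 2005.
Regulatory Review Extension: +255 days → 22 November 2005.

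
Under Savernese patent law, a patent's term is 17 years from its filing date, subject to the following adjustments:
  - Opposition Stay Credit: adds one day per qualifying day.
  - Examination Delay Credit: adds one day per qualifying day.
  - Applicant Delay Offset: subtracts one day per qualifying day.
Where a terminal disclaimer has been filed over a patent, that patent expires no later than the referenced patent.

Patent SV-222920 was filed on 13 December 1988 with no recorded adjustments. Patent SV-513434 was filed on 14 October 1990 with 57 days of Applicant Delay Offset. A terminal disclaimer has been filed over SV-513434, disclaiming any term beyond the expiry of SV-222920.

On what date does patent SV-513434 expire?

December 13, 2005

Natural term of SV-513434:
  Base: filing + 17 years → 14 October 2007.
  Applicant Delay Offset: −57 days → 18 August 2007.
Expiry of referenced patent SV-222920:
  Base: filing + 17 years → 13 December 2005.
Terminal disclaimer: SV-513434 expires on the earlier of 18 August 2007 and 13 December 2005.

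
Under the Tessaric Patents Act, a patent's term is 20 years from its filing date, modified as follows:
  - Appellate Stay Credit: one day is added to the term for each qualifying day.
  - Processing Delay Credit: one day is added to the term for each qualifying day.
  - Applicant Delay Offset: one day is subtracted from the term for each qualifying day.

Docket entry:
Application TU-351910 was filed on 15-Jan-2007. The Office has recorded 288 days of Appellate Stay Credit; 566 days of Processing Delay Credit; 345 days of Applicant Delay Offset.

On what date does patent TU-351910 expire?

Base term: filing date + 20 years → 15 January 2027.
Appellate Stay Credit: +288 days → 30 October 2027.
Processing Delay Credit: +566 days → 18 May 2029.
Applicant Delay Offset: −345 days → 7 June 2028.

June 7, 2028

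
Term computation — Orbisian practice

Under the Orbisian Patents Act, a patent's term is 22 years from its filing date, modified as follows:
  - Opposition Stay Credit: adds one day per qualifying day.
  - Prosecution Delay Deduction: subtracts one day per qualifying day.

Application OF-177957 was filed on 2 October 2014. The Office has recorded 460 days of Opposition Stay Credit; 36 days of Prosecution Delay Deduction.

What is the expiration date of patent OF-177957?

2037-11-30

Base term: filing date + 22 years → 2 October 2036.
Opposition Stay Credit: +460 days → 5 January 2038.
Prosecution Delay Deduction: −36 days → 30 November 2037.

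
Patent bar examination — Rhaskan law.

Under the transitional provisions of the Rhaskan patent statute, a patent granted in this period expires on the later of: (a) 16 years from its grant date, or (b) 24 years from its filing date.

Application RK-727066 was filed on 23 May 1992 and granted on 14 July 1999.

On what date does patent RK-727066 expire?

(a) grant + 16 years → 14 July 2015.
(b) filing + 24 years → 23 May 2016.
Later of the two: 23 May 2016.

May 23, 2016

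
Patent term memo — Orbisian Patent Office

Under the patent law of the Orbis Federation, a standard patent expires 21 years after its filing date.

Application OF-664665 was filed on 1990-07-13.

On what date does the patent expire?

2011-07-13

Filing date + 21 years → 13 July 2011.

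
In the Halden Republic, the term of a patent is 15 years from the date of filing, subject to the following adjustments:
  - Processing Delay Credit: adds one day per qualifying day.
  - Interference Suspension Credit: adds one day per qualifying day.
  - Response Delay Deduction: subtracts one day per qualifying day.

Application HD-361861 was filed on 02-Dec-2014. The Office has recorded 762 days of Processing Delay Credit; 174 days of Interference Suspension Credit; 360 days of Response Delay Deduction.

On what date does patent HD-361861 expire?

Base term: filing date + 15 years → 2 December 2029.
Processing Delay Credit: +762 days → 3 January 2032.
Interference Suspension Credit: +174 days → 25 June 2032.
Response Delay Deduction: −360 days → 1 July 2031.

2031-07-01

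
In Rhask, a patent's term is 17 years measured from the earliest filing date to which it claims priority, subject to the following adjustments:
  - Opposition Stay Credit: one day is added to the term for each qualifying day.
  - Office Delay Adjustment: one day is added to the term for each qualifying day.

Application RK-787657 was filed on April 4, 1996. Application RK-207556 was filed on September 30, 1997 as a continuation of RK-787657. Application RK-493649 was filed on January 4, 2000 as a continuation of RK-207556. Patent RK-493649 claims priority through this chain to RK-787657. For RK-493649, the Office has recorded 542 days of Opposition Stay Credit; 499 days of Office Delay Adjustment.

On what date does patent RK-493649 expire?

February 9, 2016

Earliest priority filing: 4 April 1996.
Base term: 4 April 1996 + 17 years → 4 April 2013.
Opposition Stay Credit: +542 days → 28 September 2014.
Office Delay Adjustment: +499 days → 9 February 2016.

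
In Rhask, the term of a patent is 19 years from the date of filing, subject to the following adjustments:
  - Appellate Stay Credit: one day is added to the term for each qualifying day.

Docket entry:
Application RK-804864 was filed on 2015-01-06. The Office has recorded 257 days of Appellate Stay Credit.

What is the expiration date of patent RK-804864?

September 20, 2034

Base term: filing date + 19 years → 6 January 2034.
Appellate Stay Credit: +257 days → 20 September 2034.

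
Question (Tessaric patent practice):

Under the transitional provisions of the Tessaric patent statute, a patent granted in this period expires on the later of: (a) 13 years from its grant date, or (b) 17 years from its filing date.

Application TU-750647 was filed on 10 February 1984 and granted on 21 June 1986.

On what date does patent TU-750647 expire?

February 10, 2001

(a) grant + 13 years → 21 June 1999.
(b) filing + 17 years → 10 February 2001.
Later of the two: 10 February 2001.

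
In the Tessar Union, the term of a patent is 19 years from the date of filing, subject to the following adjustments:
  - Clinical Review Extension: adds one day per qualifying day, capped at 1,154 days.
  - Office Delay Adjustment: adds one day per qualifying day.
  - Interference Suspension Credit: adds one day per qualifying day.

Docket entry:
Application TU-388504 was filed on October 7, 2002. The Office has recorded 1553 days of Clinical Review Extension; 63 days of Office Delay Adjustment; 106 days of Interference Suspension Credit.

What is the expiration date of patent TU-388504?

May 22, 2025

Base term: filing date + 19 years → 7 October 2021.
Clinical Review Extension: 1553 days claimed exceeds the 1154-day cap, so +1154 days → 4 December 2024.
Office Delay Adjustment: +63 days → 5 February 2025.
Interference Suspension Credit: +106 days → 22 May 2025.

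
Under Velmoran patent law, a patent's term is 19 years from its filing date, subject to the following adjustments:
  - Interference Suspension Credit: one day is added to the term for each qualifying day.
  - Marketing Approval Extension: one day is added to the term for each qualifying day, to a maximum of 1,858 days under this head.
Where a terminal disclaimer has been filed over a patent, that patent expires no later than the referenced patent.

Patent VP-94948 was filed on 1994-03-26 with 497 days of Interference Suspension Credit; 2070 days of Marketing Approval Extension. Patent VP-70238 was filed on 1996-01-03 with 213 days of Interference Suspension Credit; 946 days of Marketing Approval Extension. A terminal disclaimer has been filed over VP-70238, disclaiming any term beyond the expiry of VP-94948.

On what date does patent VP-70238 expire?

2018-03-07

Natural term of VP-70238:
  Base: filing + 19 years → 3 January 2015.
  Interference Suspension Credit: +213 days → 4 August 2015.
  Marketing Approval Extension: 946 days (within the 1858-day cap) → +946 days → 7 March 2018.
Expiry of referenced patent VP-94948:
  Base: filing + 19 years → 26 March 2013.
  Interference Suspension Credit: +497 days → 5 August 2014.
  Marketing Approval Extension: 2070 days claimed exceeds the 1858-day cap, so +1858 days → 6 September 2019.
Terminal disclaimer: VP-70238 expires on the earlier of 7 March 2018 and 6 September 2019.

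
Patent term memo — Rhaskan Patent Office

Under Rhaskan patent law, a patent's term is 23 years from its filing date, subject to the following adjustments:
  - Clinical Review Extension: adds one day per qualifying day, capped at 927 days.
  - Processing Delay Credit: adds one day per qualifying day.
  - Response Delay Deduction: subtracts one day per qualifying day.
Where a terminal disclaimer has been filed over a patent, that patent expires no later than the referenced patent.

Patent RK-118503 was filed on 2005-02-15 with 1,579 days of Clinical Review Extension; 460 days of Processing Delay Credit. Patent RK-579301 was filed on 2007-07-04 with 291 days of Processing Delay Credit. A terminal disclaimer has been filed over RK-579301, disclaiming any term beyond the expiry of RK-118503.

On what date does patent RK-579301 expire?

2031-04-21

Natural term of RK-579301:
  Base: filing + 23 years → 4 July 2030.
  Processing Delay Credit: +291 days → 21 April 2031.
Expiry of referenced patent RK-118503:
  Base: filing + 23 years → 15 February 2028.
  Clinical Review Extension: 1579 days claimed exceeds the 927-day cap, so +927 days → 30 August 2030.
  Processing Delay Credit: +460 days → 3 December 2031.
Terminal disclaimer: RK-579301 expires on the earlier of 21 April 2031 and 3 December 2031.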